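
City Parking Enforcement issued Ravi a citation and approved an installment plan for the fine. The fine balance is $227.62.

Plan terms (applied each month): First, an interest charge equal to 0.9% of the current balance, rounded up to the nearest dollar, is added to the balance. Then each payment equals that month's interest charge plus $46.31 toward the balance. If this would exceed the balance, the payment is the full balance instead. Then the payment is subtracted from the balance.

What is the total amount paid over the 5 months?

Month 1: opening $227.62; interest $3.00 → $230.62; payment $49.31; balance $181.31
Month 2: opening $181.31; interest $2.00 → $183.31; payment $48.31; balance $135.00
Month 3: opening $135.00; interest $2.00 → $137.00; payment $48.31; balance $88.69
Month 4: opening $88.69; interest $1.00 → $89.69; payment $47.31; balance $42.38
Month 5: opening $42.38; interest $1.00 → $43.38; payment $43.38; balance $0.00
Total paid: $236.62

$236.62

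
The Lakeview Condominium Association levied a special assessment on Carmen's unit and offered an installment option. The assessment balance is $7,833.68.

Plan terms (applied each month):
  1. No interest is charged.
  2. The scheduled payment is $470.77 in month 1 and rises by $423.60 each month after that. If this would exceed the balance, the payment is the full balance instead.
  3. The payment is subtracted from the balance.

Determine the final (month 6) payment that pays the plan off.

$1,243.83

# | Opening | Payment | End bal
1 | $7,833.68 | $470.77 | $7,362.91
2 | $7,362.91 | $894.37 | $6,468.54
3 | $6,468.54 | $1,317.97 | $5,150.57
4 | $5,150.57 | $1,741.57 | $3,409.00
5 | $3,409.00 | $2,165.17 | $1,243.83
6 | $1,243.83 | $1,243.83 | $0.00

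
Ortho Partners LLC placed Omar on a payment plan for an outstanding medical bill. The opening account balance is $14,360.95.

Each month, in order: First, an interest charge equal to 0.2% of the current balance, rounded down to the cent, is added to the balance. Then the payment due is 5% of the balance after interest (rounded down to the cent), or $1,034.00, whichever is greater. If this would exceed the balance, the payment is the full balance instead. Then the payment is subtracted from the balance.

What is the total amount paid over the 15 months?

$14,578.75

Month 1: $14,360.95 +$28.72 interest = $14,389.67; pay $1,034.00 → $13,355.67
Month 2: $13,355.67 +$26.71 interest = $13,382.38; pay $1,034.00 → $12,348.38
Month 3: $12,348.38 +$24.69 interest = $12,373.07; pay $1,034.00 → $11,339.07
Month 4: $11,339.07 +$22.67 interest = $11,361.74; pay $1,034.00 → $10,327.74
Month 5: $10,327.74 +$20.65 interest = $10,348.39; pay $1,034.00 → $9,314.39
Month 6: $9,314.39 +$18.62 interest = $9,333.01; pay $1,034.00 → $8,299.01
Month 7: $8,299.01 +$16.59 interest = $8,315.60; pay $1,034.00 → $7,281.60
Month 8: $7,281.60 +$14.56 interest = $7,296.16; pay $1,034.00 → $6,262.16
Month 9: $6,262.16 +$12.52 interest = $6,274.68; pay $1,034.00 → $5,240.68
Month 10: $5,240.68 +$10.48 interest = $5,251.16; pay $1,034.00 → $4,217.16
Month 11: $4,217.16 +$8.43 interest = $4,225.59; pay $1,034.00 → $3,191.59
Month 12: $3,191.59 +$6.38 interest = $3,197.97; pay $1,034.00 → $2,163.97
Month 13: $2,163.97 +$4.32 interest = $2,168.29; pay $1,034.00 → $1,134.29
Month 14: $1,134.29 +$2.26 interest = $1,136.55; pay $1,034.00 → $102.55
Month 15: $102.55 +$0.20 interest = $102.75; pay $102.75 → $0.00
Total paid: $14,578.75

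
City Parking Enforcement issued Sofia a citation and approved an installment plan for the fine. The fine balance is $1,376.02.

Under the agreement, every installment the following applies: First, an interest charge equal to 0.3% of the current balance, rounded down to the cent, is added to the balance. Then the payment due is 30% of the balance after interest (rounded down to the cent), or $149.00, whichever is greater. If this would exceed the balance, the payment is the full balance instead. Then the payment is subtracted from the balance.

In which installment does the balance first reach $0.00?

# | Opening | Interest | Payment | End bal
1 | $1,376.02 | $4.12 | $414.04 | $966.10
2 | $966.10 | $2.89 | $290.69 | $678.30
3 | $678.30 | $2.03 | $204.09 | $476.24
4 | $476.24 | $1.42 | $149.00 | $328.66
5 | $328.66 | $0.98 | $149.00 | $180.64
6 | $180.64 | $0.54 | $149.00 | $32.18
7 | $32.18 | $0.09 | $32.27 | $0.00
Balance reaches $0.00 in installment 7.

7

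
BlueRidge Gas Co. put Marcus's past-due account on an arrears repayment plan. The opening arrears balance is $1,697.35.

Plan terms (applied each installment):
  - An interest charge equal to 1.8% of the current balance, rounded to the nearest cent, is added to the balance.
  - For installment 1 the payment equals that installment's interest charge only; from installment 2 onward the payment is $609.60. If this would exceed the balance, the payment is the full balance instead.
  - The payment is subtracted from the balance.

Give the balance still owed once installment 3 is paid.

$528.83

Installment 1: $1,697.35 +$30.55 interest = $1,727.90; pay $30.55 → $1,697.35
Installment 2: $1,697.35 +$30.55 interest = $1,727.90; pay $609.60 → $1,118.30
Installment 3: $1,118.30 +$20.13 interest = $1,138.43; pay $609.60 → $528.83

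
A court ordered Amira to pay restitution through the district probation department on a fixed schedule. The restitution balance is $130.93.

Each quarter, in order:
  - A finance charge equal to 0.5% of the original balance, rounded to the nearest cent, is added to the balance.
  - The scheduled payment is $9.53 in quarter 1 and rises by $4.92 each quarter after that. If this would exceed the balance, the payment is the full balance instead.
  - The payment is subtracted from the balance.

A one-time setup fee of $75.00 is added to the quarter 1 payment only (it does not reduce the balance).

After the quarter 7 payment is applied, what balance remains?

Quarter 1: $130.93 +$0.65 interest = $131.58; pay $9.53 (+ $75.00 fee) → $122.05
Quarter 2: $122.05 +$0.65 interest = $122.70; pay $14.45 → $108.25
Quarter 3: $108.25 +$0.65 interest = $108.90; pay $19.37 → $89.53
Quarter 4: $89.53 +$0.65 interest = $90.18; pay $24.29 → $65.89
Quarter 5: $65.89 +$0.65 interest = $66.54; pay $29.21 → $37.33
Quarter 6: $37.33 +$0.65 interest = $37.98; pay $34.13 → $3.85
Quarter 7: $3.85 +$0.65 interest = $4.50; pay $4.50 → $0.00

$0.00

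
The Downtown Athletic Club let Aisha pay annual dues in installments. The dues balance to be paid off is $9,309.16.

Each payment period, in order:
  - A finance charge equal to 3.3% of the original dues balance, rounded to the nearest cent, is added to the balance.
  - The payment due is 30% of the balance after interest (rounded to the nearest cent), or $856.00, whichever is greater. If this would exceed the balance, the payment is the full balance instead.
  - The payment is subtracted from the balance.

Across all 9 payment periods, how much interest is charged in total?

Payment period 1: opening $9,309.16; interest $307.20 → $9,616.36; payment $2,884.91; balance $6,731.45
Payment period 2: opening $6,731.45; interest $307.20 → $7,038.65; payment $2,111.60; balance $4,927.05
Payment period 3: opening $4,927.05; interest $307.20 → $5,234.25; payment $1,570.28; balance $3,663.97
Payment period 4: opening $3,663.97; interest $307.20 → $3,971.17; payment $1,191.35; balance $2,779.82
Payment period 5: opening $2,779.82; interest $307.20 → $3,087.02; payment $926.11; balance $2,160.91
Payment period 6: opening $2,160.91; interest $307.20 → $2,468.11; payment $856.00; balance $1,612.11
Payment period 7: opening $1,612.11; interest $307.20 → $1,919.31; payment $856.00; balance $1,063.31
Payment period 8: opening $1,063.31; interest $307.20 → $1,370.51; payment $856.00; balance $514.51
Payment period 9: opening $514.51; interest $307.20 → $821.71; payment $821.71; balance $0.00
Total interest: $307.20 + $307.20 + $307.20 + $307.20 + $307.20 + $307.20 + $307.20 + $307.20 + $307.20 = $2,764.80

$2,764.80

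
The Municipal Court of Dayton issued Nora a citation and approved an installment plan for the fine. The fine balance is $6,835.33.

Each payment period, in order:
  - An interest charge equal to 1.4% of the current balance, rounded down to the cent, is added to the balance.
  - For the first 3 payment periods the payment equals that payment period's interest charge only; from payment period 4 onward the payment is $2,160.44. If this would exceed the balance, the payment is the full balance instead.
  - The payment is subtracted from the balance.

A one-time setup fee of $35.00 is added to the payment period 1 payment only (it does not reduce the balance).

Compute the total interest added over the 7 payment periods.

Payment period 1: opening $6,835.33; interest $95.69 → $6,931.02; payment $95.69 (+ $35.00 fee); balance $6,835.33
Payment period 2: opening $6,835.33; interest $95.69 → $6,931.02; payment $95.69; balance $6,835.33
Payment period 3: opening $6,835.33; interest $95.69 → $6,931.02; payment $95.69; balance $6,835.33
Payment period 4: opening $6,835.33; interest $95.69 → $6,931.02; payment $2,160.44; balance $4,770.58
Payment period 5: opening $4,770.58; interest $66.78 → $4,837.36; payment $2,160.44; balance $2,676.92
Payment period 6: opening $2,676.92; interest $37.47 → $2,714.39; payment $2,160.44; balance $553.95
Payment period 7: opening $553.95; interest $7.75 → $561.70; payment $561.70; balance $0.00
Total interest: $95.69 + $95.69 + $95.69 + $95.69 + $66.78 + $37.47 + $7.75 = $494.76

$494.76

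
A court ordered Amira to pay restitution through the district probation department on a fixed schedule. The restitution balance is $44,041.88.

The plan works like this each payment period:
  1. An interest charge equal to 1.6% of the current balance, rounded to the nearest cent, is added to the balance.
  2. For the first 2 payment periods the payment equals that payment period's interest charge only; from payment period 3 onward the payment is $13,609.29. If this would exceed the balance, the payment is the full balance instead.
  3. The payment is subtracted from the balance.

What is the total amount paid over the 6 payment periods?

Payment period 1: $44,041.88 +$704.67 interest = $44,746.55; pay $704.67 → $44,041.88
Payment period 2: $44,041.88 +$704.67 interest = $44,746.55; pay $704.67 → $44,041.88
Payment period 3: $44,041.88 +$704.67 interest = $44,746.55; pay $13,609.29 → $31,137.26
Payment period 4: $31,137.26 +$498.20 interest = $31,635.46; pay $13,609.29 → $18,026.17
Payment period 5: $18,026.17 +$288.42 interest = $18,314.59; pay $13,609.29 → $4,705.30
Payment period 6: $4,705.30 +$75.28 interest = $4,780.58; pay $4,780.58 → $0.00
Total paid: $47,017.79

$47,017.79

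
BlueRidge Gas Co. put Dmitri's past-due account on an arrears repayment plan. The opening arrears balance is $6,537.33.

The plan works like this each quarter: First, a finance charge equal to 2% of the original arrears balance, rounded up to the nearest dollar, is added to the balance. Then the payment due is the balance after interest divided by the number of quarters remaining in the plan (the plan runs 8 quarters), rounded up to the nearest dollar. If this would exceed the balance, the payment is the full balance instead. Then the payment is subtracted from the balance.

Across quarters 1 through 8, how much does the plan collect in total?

# | Opening | Interest | Payment | End bal
1 | $6,537.33 | $131.00 | $834.00 | $5,834.33
2 | $5,834.33 | $131.00 | $853.00 | $5,112.33
3 | $5,112.33 | $131.00 | $874.00 | $4,369.33
4 | $4,369.33 | $131.00 | $901.00 | $3,599.33
5 | $3,599.33 | $131.00 | $933.00 | $2,797.33
6 | $2,797.33 | $131.00 | $977.00 | $1,951.33
7 | $1,951.33 | $131.00 | $1,042.00 | $1,040.33
8 | $1,040.33 | $131.00 | $1,171.33 | $0.00
Total paid: $7,585.33

$7,585.33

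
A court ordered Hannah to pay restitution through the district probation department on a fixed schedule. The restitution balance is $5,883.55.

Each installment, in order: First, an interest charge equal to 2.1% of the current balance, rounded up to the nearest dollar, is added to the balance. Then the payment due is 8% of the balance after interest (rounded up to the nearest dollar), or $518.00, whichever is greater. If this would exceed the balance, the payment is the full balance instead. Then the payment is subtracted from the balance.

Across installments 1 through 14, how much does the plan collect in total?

Installment 1: opening $5,883.55; interest $124.00 → $6,007.55; payment $518.00; balance $5,489.55
Installment 2: opening $5,489.55; interest $116.00 → $5,605.55; payment $518.00; balance $5,087.55
Installment 3: opening $5,087.55; interest $107.00 → $5,194.55; payment $518.00; balance $4,676.55
Installment 4: opening $4,676.55; interest $99.00 → $4,775.55; payment $518.00; balance $4,257.55
Installment 5: opening $4,257.55; interest $90.00 → $4,347.55; payment $518.00; balance $3,829.55
Installment 6: opening $3,829.55; interest $81.00 → $3,910.55; payment $518.00; balance $3,392.55
Installment 7: opening $3,392.55; interest $72.00 → $3,464.55; payment $518.00; balance $2,946.55
Installment 8: opening $2,946.55; interest $62.00 → $3,008.55; payment $518.00; balance $2,490.55
Installment 9: opening $2,490.55; interest $53.00 → $2,543.55; payment $518.00; balance $2,025.55
Installment 10: opening $2,025.55; interest $43.00 → $2,068.55; payment $518.00; balance $1,550.55
Installment 11: opening $1,550.55; interest $33.00 → $1,583.55; payment $518.00; balance $1,065.55
Installment 12: opening $1,065.55; interest $23.00 → $1,088.55; payment $518.00; balance $570.55
Installment 13: opening $570.55; interest $12.00 → $582.55; payment $518.00; balance $64.55
Installment 14: opening $64.55; interest $2.00 → $66.55; payment $66.55; balance $0.00
Total paid: $6,800.55

$6,800.55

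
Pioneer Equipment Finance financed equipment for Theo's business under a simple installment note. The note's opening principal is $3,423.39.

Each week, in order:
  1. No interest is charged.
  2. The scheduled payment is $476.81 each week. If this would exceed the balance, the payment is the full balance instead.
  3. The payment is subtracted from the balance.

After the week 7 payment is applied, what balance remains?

# | Opening | Payment | End bal
1 | $3,423.39 | $476.81 | $2,946.58
2 | $2,946.58 | $476.81 | $2,469.77
3 | $2,469.77 | $476.81 | $1,992.96
4 | $1,992.96 | $476.81 | $1,516.15
5 | $1,516.15 | $476.81 | $1,039.34
6 | $1,039.34 | $476.81 | $562.53
7 | $562.53 | $476.81 | $85.72

$85.72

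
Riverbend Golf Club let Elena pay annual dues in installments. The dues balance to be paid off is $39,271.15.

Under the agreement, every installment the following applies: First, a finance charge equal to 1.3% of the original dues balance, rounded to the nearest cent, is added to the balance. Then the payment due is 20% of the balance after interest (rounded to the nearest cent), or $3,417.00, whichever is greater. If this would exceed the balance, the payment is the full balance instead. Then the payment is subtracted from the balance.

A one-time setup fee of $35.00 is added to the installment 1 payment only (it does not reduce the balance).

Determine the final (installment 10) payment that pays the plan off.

$3,125.90

Installment 1: $39,271.15 +$510.52 interest = $39,781.67; pay $7,956.33 (+ $35.00 fee) → $31,825.34
Installment 2: $31,825.34 +$510.52 interest = $32,335.86; pay $6,467.17 → $25,868.69
Installment 3: $25,868.69 +$510.52 interest = $26,379.21; pay $5,275.84 → $21,103.37
Installment 4: $21,103.37 +$510.52 interest = $21,613.89; pay $4,322.78 → $17,291.11
Installment 5: $17,291.11 +$510.52 interest = $17,801.63; pay $3,560.33 → $14,241.30
Installment 6: $14,241.30 +$510.52 interest = $14,751.82; pay $3,417.00 → $11,334.82
Installment 7: $11,334.82 +$510.52 interest = $11,845.34; pay $3,417.00 → $8,428.34
Installment 8: $8,428.34 +$510.52 interest = $8,938.86; pay $3,417.00 → $5,521.86
Installment 9: $5,521.86 +$510.52 interest = $6,032.38; pay $3,417.00 → $2,615.38
Installment 10: $2,615.38 +$510.52 interest = $3,125.90; pay $3,125.90 → $0.00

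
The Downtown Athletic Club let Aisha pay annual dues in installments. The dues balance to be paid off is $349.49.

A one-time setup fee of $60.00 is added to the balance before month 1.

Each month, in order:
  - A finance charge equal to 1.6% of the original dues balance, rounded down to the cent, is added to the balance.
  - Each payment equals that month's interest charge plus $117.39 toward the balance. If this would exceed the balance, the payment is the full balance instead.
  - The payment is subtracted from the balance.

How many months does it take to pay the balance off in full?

4

# | Opening | Interest | Payment | End bal
1 | $409.49 | $5.59 | $122.98 | $292.10
2 | $292.10 | $5.59 | $122.98 | $174.71
3 | $174.71 | $5.59 | $122.98 | $57.32
4 | $57.32 | $5.59 | $62.91 | $0.00
Balance reaches $0.00 in month 4.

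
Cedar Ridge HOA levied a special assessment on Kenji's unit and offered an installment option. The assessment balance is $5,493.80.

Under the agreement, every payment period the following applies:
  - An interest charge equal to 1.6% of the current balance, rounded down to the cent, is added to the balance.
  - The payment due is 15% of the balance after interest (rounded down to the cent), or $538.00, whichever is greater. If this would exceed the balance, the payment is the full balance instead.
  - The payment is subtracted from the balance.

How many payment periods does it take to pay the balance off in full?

Payment period 1: $5,493.80 +$87.90 interest = $5,581.70; pay $837.25 → $4,744.45
Payment period 2: $4,744.45 +$75.91 interest = $4,820.36; pay $723.05 → $4,097.31
Payment period 3: $4,097.31 +$65.55 interest = $4,162.86; pay $624.42 → $3,538.44
Payment period 4: $3,538.44 +$56.61 interest = $3,595.05; pay $539.25 → $3,055.80
Payment period 5: $3,055.80 +$48.89 interest = $3,104.69; pay $538.00 → $2,566.69
Payment period 6: $2,566.69 +$41.06 interest = $2,607.75; pay $538.00 → $2,069.75
Payment period 7: $2,069.75 +$33.11 interest = $2,102.86; pay $538.00 → $1,564.86
Payment period 8: $1,564.86 +$25.03 interest = $1,589.89; pay $538.00 → $1,051.89
Payment period 9: $1,051.89 +$16.83 interest = $1,068.72; pay $538.00 → $530.72
Payment period 10: $530.72 +$8.49 interest = $539.21; pay $538.00 → $1.21
Payment period 11: $1.21 +$0.01 interest = $1.22; pay $1.22 → $0.00
Balance reaches $0.00 in payment period 11.

11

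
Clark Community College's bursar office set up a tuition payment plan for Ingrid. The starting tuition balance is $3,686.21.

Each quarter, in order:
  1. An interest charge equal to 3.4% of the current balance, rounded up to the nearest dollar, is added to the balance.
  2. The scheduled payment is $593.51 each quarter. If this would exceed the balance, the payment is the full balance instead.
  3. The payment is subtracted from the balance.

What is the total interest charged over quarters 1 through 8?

# | Opening | Interest | Payment | End bal
1 | $3,686.21 | $126.00 | $593.51 | $3,218.70
2 | $3,218.70 | $110.00 | $593.51 | $2,735.19
3 | $2,735.19 | $93.00 | $593.51 | $2,234.68
4 | $2,234.68 | $76.00 | $593.51 | $1,717.17
5 | $1,717.17 | $59.00 | $593.51 | $1,182.66
6 | $1,182.66 | $41.00 | $593.51 | $630.15
7 | $630.15 | $22.00 | $593.51 | $58.64
8 | $58.64 | $2.00 | $60.64 | $0.00
Total interest: $126.00 + $110.00 + $93.00 + $76.00 + $59.00 + $41.00 + $22.00 + $2.00 = $529.00

$529.00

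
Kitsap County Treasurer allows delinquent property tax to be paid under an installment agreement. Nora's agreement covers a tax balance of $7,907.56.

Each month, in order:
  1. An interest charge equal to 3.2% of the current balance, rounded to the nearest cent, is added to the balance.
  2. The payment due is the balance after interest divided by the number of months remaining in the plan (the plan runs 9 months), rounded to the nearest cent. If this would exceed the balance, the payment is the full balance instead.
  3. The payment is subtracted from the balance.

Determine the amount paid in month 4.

$996.60

Month 1: opening $7,907.56; interest $253.04 → $8,160.60; payment $906.73; balance $7,253.87
Month 2: opening $7,253.87; interest $232.12 → $7,485.99; payment $935.75; balance $6,550.24
Month 3: opening $6,550.24; interest $209.61 → $6,759.85; payment $965.69; balance $5,794.16
Month 4: opening $5,794.16; interest $185.41 → $5,979.57; payment $996.60; balance $4,982.97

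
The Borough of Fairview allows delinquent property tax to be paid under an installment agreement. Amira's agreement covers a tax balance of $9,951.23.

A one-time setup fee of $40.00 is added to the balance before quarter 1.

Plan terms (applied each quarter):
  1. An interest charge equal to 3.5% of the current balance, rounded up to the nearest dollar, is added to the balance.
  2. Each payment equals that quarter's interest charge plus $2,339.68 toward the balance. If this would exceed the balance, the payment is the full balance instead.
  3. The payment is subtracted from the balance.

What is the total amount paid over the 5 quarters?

Quarter 1: opening $9,991.23; interest $350.00 → $10,341.23; payment $2,689.68; balance $7,651.55
Quarter 2: opening $7,651.55; interest $268.00 → $7,919.55; payment $2,607.68; balance $5,311.87
Quarter 3: opening $5,311.87; interest $186.00 → $5,497.87; payment $2,525.68; balance $2,972.19
Quarter 4: opening $2,972.19; interest $105.00 → $3,077.19; payment $2,444.68; balance $632.51
Quarter 5: opening $632.51; interest $23.00 → $655.51; payment $655.51; balance $0.00
Total paid: $10,923.23

$10,923.23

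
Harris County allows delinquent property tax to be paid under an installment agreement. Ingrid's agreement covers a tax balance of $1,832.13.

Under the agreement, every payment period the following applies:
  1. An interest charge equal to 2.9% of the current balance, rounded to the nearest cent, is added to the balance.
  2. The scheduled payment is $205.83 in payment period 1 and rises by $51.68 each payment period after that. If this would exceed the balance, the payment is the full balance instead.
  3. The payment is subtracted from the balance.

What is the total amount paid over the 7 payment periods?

# | Opening | Interest | Payment | End bal
1 | $1,832.13 | $53.13 | $205.83 | $1,679.43
2 | $1,679.43 | $48.70 | $257.51 | $1,470.62
3 | $1,470.62 | $42.65 | $309.19 | $1,204.08
4 | $1,204.08 | $34.92 | $360.87 | $878.13
5 | $878.13 | $25.47 | $412.55 | $491.05
6 | $491.05 | $14.24 | $464.23 | $41.06
7 | $41.06 | $1.19 | $42.25 | $0.00
Total paid: $2,052.43

$2,052.43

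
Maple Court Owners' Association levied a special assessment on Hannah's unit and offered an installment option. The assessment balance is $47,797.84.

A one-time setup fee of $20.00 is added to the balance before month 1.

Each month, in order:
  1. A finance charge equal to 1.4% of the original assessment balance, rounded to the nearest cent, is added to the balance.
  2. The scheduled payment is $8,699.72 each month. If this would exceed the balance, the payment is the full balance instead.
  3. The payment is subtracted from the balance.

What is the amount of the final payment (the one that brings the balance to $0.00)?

$8,334.26

Month 1: opening $47,817.84; interest $669.17 → $48,487.01; payment $8,699.72; balance $39,787.29
Month 2: opening $39,787.29; interest $669.17 → $40,456.46; payment $8,699.72; balance $31,756.74
Month 3: opening $31,756.74; interest $669.17 → $32,425.91; payment $8,699.72; balance $23,726.19
Month 4: opening $23,726.19; interest $669.17 → $24,395.36; payment $8,699.72; balance $15,695.64
Month 5: opening $15,695.64; interest $669.17 → $16,364.81; payment $8,699.72; balance $7,665.09
Month 6: opening $7,665.09; interest $669.17 → $8,334.26; payment $8,334.26; balance $0.00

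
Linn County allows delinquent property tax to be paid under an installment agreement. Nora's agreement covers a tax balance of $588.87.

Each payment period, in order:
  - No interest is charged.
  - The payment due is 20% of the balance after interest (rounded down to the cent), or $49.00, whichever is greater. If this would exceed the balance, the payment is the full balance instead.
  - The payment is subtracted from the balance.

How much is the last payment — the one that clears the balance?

Payment period 1: $588.87 − $117.77 → $471.10
Payment period 2: $471.10 − $94.22 → $376.88
Payment period 3: $376.88 − $75.37 → $301.51
Payment period 4: $301.51 − $60.30 → $241.21
Payment period 5: $241.21 − $49.00 → $192.21
Payment period 6: $192.21 − $49.00 → $143.21
Payment period 7: $143.21 − $49.00 → $94.21
Payment period 8: $94.21 − $49.00 → $45.21
Payment period 9: $45.21 − $45.21 → $0.00

$45.21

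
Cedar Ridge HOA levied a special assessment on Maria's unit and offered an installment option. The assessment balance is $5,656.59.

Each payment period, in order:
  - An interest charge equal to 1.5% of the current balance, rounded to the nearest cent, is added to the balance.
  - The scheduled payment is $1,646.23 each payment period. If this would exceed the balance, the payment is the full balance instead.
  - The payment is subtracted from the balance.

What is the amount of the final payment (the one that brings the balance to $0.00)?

$915.37

Payment period 1: $5,656.59 +$84.85 interest = $5,741.44; pay $1,646.23 → $4,095.21
Payment period 2: $4,095.21 +$61.43 interest = $4,156.64; pay $1,646.23 → $2,510.41
Payment period 3: $2,510.41 +$37.66 interest = $2,548.07; pay $1,646.23 → $901.84
Payment period 4: $901.84 +$13.53 interest = $915.37; pay $915.37 → $0.00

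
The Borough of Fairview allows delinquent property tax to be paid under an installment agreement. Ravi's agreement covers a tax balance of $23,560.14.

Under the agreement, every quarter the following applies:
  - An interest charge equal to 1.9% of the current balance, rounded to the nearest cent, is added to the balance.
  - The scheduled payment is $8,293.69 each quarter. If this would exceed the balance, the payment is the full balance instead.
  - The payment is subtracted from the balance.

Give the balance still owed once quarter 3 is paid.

Quarter 1: $23,560.14 +$447.64 interest = $24,007.78; pay $8,293.69 → $15,714.09
Quarter 2: $15,714.09 +$298.57 interest = $16,012.66; pay $8,293.69 → $7,718.97
Quarter 3: $7,718.97 +$146.66 interest = $7,865.63; pay $7,865.63 → $0.00

$0.00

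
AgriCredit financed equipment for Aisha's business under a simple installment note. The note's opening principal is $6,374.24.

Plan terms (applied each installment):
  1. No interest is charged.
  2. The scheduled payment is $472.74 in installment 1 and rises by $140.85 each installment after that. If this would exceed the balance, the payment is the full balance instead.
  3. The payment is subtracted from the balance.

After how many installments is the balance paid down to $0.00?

Installment 1: $6,374.24 − $472.74 → $5,901.50
Installment 2: $5,901.50 − $613.59 → $5,287.91
Installment 3: $5,287.91 − $754.44 → $4,533.47
Installment 4: $4,533.47 − $895.29 → $3,638.18
Installment 5: $3,638.18 − $1,036.14 → $2,602.04
Installment 6: $2,602.04 − $1,176.99 → $1,425.05
Installment 7: $1,425.05 − $1,317.84 → $107.21
Installment 8: $107.21 − $107.21 → $0.00
Balance reaches $0.00 in installment 8.

8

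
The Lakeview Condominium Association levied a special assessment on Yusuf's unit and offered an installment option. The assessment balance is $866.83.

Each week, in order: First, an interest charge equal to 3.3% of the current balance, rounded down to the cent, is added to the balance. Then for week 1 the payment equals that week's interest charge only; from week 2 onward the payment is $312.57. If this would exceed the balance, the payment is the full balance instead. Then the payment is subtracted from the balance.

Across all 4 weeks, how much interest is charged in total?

$85.98

Week 1: opening $866.83; interest $28.60 → $895.43; payment $28.60; balance $866.83
Week 2: opening $866.83; interest $28.60 → $895.43; payment $312.57; balance $582.86
Week 3: opening $582.86; interest $19.23 → $602.09; payment $312.57; balance $289.52
Week 4: opening $289.52; interest $9.55 → $299.07; payment $299.07; balance $0.00
Total interest: $28.60 + $28.60 + $19.23 + $9.55 = $85.98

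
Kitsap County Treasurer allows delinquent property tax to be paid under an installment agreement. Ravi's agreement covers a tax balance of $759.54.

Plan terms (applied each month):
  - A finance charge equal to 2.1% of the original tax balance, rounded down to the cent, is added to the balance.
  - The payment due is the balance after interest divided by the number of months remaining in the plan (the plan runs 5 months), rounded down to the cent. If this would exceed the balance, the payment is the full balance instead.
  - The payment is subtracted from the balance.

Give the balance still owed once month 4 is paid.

$172.39

Month 1: opening $759.54; interest $15.95 → $775.49; payment $155.09; balance $620.40
Month 2: opening $620.40; interest $15.95 → $636.35; payment $159.08; balance $477.27
Month 3: opening $477.27; interest $15.95 → $493.22; payment $164.40; balance $328.82
Month 4: opening $328.82; interest $15.95 → $344.77; payment $172.38; balance $172.39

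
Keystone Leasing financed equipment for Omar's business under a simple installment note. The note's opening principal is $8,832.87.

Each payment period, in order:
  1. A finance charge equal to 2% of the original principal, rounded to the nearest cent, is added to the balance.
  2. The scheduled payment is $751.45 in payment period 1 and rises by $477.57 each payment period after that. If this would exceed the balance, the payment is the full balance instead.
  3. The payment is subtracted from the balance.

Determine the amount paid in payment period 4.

# | Opening | Interest | Payment | End bal
1 | $8,832.87 | $176.66 | $751.45 | $8,258.08
2 | $8,258.08 | $176.66 | $1,229.02 | $7,205.72
3 | $7,205.72 | $176.66 | $1,706.59 | $5,675.79
4 | $5,675.79 | $176.66 | $2,184.16 | $3,668.29

$2,184.16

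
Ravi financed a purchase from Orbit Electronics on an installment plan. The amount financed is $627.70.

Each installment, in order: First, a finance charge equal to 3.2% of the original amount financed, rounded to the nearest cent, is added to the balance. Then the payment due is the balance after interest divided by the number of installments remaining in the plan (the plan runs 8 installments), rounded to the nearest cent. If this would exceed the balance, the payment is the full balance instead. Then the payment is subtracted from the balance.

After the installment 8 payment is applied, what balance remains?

$0.00

Installment 1: opening $627.70; interest $20.09 → $647.79; payment $80.97; balance $566.82
Installment 2: opening $566.82; interest $20.09 → $586.91; payment $83.84; balance $503.07
Installment 3: opening $503.07; interest $20.09 → $523.16; payment $87.19; balance $435.97
Installment 4: opening $435.97; interest $20.09 → $456.06; payment $91.21; balance $364.85
Installment 5: opening $364.85; interest $20.09 → $384.94; payment $96.24; balance $288.70
Installment 6: opening $288.70; interest $20.09 → $308.79; payment $102.93; balance $205.86
Installment 7: opening $205.86; interest $20.09 → $225.95; payment $112.98; balance $112.97
Installment 8: opening $112.97; interest $20.09 → $133.06; payment $133.06; balance $0.00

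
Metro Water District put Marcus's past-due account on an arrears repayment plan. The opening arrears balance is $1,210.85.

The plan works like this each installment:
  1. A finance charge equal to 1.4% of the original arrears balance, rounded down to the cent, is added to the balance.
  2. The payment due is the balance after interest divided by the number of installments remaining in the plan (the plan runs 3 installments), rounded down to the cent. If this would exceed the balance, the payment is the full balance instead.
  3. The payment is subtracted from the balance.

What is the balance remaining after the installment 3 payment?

Installment 1: opening $1,210.85; interest $16.95 → $1,227.80; payment $409.26; balance $818.54
Installment 2: opening $818.54; interest $16.95 → $835.49; payment $417.74; balance $417.75
Installment 3: opening $417.75; interest $16.95 → $434.70; payment $434.70; balance $0.00

$0.00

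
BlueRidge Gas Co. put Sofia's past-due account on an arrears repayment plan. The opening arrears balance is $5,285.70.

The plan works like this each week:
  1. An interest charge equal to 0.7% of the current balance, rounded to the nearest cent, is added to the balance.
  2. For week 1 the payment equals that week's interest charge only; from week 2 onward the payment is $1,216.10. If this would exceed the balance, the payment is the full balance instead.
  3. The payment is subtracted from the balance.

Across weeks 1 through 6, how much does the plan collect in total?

$5,424.59

# | Opening | Interest | Payment | End bal
1 | $5,285.70 | $37.00 | $37.00 | $5,285.70
2 | $5,285.70 | $37.00 | $1,216.10 | $4,106.60
3 | $4,106.60 | $28.75 | $1,216.10 | $2,919.25
4 | $2,919.25 | $20.43 | $1,216.10 | $1,723.58
5 | $1,723.58 | $12.07 | $1,216.10 | $519.55
6 | $519.55 | $3.64 | $523.19 | $0.00
Total paid: $5,424.59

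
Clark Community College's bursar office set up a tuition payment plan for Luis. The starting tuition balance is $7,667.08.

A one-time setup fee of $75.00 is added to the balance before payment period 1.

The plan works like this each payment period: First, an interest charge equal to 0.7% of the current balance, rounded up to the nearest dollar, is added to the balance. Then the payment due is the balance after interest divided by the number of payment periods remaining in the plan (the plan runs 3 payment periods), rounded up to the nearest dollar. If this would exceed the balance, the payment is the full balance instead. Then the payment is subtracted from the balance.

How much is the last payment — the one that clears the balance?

$2,635.08

# | Opening | Interest | Payment | End bal
1 | $7,742.08 | $55.00 | $2,600.00 | $5,197.08
2 | $5,197.08 | $37.00 | $2,618.00 | $2,616.08
3 | $2,616.08 | $19.00 | $2,635.08 | $0.00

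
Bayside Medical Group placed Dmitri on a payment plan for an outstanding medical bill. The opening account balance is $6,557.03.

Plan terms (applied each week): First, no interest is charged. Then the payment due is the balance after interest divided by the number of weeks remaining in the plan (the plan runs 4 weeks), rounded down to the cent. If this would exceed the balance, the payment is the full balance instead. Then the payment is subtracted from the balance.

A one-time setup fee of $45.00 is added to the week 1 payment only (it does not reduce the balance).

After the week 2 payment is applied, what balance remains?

$3,278.52

Week 1: $6,557.03 − $1,639.25 (+ $45.00 fee) → $4,917.78
Week 2: $4,917.78 − $1,639.26 → $3,278.52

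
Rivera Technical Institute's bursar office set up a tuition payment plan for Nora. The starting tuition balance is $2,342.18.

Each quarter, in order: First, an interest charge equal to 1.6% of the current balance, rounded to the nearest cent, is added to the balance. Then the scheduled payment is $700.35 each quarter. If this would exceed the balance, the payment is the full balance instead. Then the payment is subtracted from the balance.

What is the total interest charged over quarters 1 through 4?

$85.57

# | Opening | Interest | Payment | End bal
1 | $2,342.18 | $37.47 | $700.35 | $1,679.30
2 | $1,679.30 | $26.87 | $700.35 | $1,005.82
3 | $1,005.82 | $16.09 | $700.35 | $321.56
4 | $321.56 | $5.14 | $326.70 | $0.00
Total interest: $37.47 + $26.87 + $16.09 + $5.14 = $85.57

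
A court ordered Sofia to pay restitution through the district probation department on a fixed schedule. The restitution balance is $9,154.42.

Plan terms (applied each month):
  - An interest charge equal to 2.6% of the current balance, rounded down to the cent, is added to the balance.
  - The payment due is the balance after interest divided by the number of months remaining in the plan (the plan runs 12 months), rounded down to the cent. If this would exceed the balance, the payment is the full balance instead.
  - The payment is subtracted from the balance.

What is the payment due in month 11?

Month 1: $9,154.42 +$238.01 interest = $9,392.43; pay $782.70 → $8,609.73
Month 2: $8,609.73 +$223.85 interest = $8,833.58; pay $803.05 → $8,030.53
Month 3: $8,030.53 +$208.79 interest = $8,239.32; pay $823.93 → $7,415.39
Month 4: $7,415.39 +$192.80 interest = $7,608.19; pay $845.35 → $6,762.84
Month 5: $6,762.84 +$175.83 interest = $6,938.67; pay $867.33 → $6,071.34
Month 6: $6,071.34 +$157.85 interest = $6,229.19; pay $889.88 → $5,339.31
Month 7: $5,339.31 +$138.82 interest = $5,478.13; pay $913.02 → $4,565.11
Month 8: $4,565.11 +$118.69 interest = $4,683.80; pay $936.76 → $3,747.04
Month 9: $3,747.04 +$97.42 interest = $3,844.46; pay $961.11 → $2,883.35
Month 10: $2,883.35 +$74.96 interest = $2,958.31; pay $986.10 → $1,972.21
Month 11: $1,972.21 +$51.27 interest = $2,023.48; pay $1,011.74 → $1,011.74

$1,011.74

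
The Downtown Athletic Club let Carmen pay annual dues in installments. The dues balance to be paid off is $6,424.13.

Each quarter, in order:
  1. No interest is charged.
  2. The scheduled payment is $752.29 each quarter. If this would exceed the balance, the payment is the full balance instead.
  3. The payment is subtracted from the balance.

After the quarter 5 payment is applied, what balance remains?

$2,662.68

Quarter 1: opening $6,424.13; payment $752.29; balance $5,671.84
Quarter 2: opening $5,671.84; payment $752.29; balance $4,919.55
Quarter 3: opening $4,919.55; payment $752.29; balance $4,167.26
Quarter 4: opening $4,167.26; payment $752.29; balance $3,414.97
Quarter 5: opening $3,414.97; payment $752.29; balance $2,662.68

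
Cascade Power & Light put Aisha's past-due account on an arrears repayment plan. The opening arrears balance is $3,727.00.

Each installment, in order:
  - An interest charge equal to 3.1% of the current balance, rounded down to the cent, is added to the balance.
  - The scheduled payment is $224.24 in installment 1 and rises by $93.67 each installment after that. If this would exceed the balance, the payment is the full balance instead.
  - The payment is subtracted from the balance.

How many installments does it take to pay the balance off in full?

8

Installment 1: $3,727.00 +$115.53 interest = $3,842.53; pay $224.24 → $3,618.29
Installment 2: $3,618.29 +$112.16 interest = $3,730.45; pay $317.91 → $3,412.54
Installment 3: $3,412.54 +$105.78 interest = $3,518.32; pay $411.58 → $3,106.74
Installment 4: $3,106.74 +$96.30 interest = $3,203.04; pay $505.25 → $2,697.79
Installment 5: $2,697.79 +$83.63 interest = $2,781.42; pay $598.92 → $2,182.50
Installment 6: $2,182.50 +$67.65 interest = $2,250.15; pay $692.59 → $1,557.56
Installment 7: $1,557.56 +$48.28 interest = $1,605.84; pay $786.26 → $819.58
Installment 8: $819.58 +$25.40 interest = $844.98; pay $844.98 → $0.00
Balance reaches $0.00 in installment 8.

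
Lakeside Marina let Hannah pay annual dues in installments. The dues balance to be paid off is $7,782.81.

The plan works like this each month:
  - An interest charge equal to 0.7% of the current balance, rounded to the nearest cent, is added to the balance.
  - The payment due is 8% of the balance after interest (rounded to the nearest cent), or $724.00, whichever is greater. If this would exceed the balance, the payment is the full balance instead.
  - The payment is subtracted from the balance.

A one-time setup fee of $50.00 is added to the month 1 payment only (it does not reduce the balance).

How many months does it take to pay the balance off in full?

12

Month 1: opening $7,782.81; interest $54.48 → $7,837.29; payment $724.00 (+ $50.00 fee); balance $7,113.29
Month 2: opening $7,113.29; interest $49.79 → $7,163.08; payment $724.00; balance $6,439.08
Month 3: opening $6,439.08; interest $45.07 → $6,484.15; payment $724.00; balance $5,760.15
Month 4: opening $5,760.15; interest $40.32 → $5,800.47; payment $724.00; balance $5,076.47
Month 5: opening $5,076.47; interest $35.54 → $5,112.01; payment $724.00; balance $4,388.01
Month 6: opening $4,388.01; interest $30.72 → $4,418.73; payment $724.00; balance $3,694.73
Month 7: opening $3,694.73; interest $25.86 → $3,720.59; payment $724.00; balance $2,996.59
Month 8: opening $2,996.59; interest $20.98 → $3,017.57; payment $724.00; balance $2,293.57
Month 9: opening $2,293.57; interest $16.05 → $2,309.62; payment $724.00; balance $1,585.62
Month 10: opening $1,585.62; interest $11.10 → $1,596.72; payment $724.00; balance $872.72
Month 11: opening $872.72; interest $6.11 → $878.83; payment $724.00; balance $154.83
Month 12: opening $154.83; interest $1.08 → $155.91; payment $155.91; balance $0.00
Balance reaches $0.00 in month 12.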